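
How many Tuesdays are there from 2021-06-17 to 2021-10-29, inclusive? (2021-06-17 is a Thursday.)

19

2021-06-17 is a Thursday; the first Tuesday on or after it is 2021-06-22 (5 days later).
From 2021-06-22 to 2021-10-29: 8 + 31 + 31 + 30 + 29 = 129 days (rest of June, July, August, September, October).
129 ÷ 7 = 18 full weeks with remainder 3, so 18 more Tuesdays after the first → 19.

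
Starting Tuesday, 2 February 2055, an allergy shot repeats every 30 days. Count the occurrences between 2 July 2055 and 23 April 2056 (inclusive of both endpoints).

10

Occurrences land 30·i days after 2 February 2055 for i = 0, 1, 2, …
2 July 2055 is 150 days after the start; 150 ÷ 30 = 5 remainder 0. First occurrence in the window: #6 on 2 July 2055 (5×30 = 150 days in).
23 April 2056 is 446 days after the start; 446 ÷ 30 = 14 remainder 26. Last occurrence in the window: #15 on 28 March 2056.
Occurrences #6 through #15: 10 in total.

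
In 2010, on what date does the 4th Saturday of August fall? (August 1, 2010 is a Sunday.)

August 28, 2010

August 2010 begins on a Sunday, so the first Saturday is August 7 (6 days later).
The 4th Saturday is 3 weeks later: 7 + 21 = 28.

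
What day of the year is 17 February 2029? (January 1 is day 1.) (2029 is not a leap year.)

Days in months before February: 31 = 31.
Plus 17 days into February → day 48.

48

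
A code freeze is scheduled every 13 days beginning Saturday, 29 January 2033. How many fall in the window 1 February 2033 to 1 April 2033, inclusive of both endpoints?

4

Occurrences land 13·i days after 29 January 2033 for i = 0, 1, 2, …
1 February 2033 is 3 days after the start; 3 ÷ 13 = 0 remainder 3; since the remainder is 3, round up to i = 1. First occurrence in the window: #2 on 11 February 2033 (1×13 = 13 days in).
1 April 2033 is 62 days after the start; 62 ÷ 13 = 4 remainder 10. Last occurrence in the window: #5 on 22 March 2033.
Occurrences #2 through #5: 4 in total.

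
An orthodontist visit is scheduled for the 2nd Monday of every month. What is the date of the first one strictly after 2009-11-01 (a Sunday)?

November 2009 starts on a Sunday; its first Monday is the 2nd, so the 2nd Monday is the 9th — 2009-11-09.
2009-11-09 is after 2009-11-01, so that is the next one.

2009-11-09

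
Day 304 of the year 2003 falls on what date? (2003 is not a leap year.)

Jan has 31 days (304 − 31 = 273 remain).
Feb has 28 days (273 − 28 = 245 remain).
Mar has 31 days (245 − 31 = 214 remain).
Apr has 30 days (214 − 30 = 184 remain).
May has 31 days (184 − 31 = 153 remain).
Jun has 30 days (153 − 30 = 123 remain).
Jul has 31 days (123 − 31 = 92 remain).
Aug has 31 days (92 − 31 = 61 remain).
Sep has 30 days (61 − 30 = 31 remain).
31 into Oct → Oct 31.

Oct 31, 2003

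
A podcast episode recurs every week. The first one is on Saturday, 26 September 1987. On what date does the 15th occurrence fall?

2 January 1988

The 15th occurrence is 14 intervals after the first: 14 × 7 = 98 days after 26 September 1987.
September has 30 days — 4 days to the end of September leaves 94.
October has 31 days (63 left).
November has 30 days (33 left).
December has 31 days (2 left).
2 days into January → 2 January 1988.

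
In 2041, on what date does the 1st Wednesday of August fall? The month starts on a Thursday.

7 August 2041

August 2041 begins on a Thursday, so the first Wednesday is August 7 (6 days later).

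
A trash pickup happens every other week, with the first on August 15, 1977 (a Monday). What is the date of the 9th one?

The 9th occurrence is 8 intervals after the first: 8 × 14 = 112 days after August 15, 1977.
August has 31 days — 16 days to the end of August leaves 96.
September has 30 days (66 left).
October has 31 days (35 left).
November has 30 days (5 left).
5 days into December → December 5, 1977.

December 5, 1977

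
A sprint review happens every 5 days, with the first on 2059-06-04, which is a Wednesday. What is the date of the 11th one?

The 11th occurrence is 10 intervals after the first: 10 × 5 = 50 days after 2059-06-04.
June has 30 days — 26 days to the end of June leaves 24.
24 days into July → 2059-07-24.

2059-07-24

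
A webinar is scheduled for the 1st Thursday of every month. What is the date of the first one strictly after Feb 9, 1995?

Feb 1995 starts on a Wednesday, so its 1st Thursday is Feb 2, 1995 (1 day in).
That is not after Feb 9, 1995, so look at Mar 1995.
Mar 1995 starts on a Wednesday, so its 1st Thursday is Mar 2, 1995 (1 day in).

Mar 2, 1995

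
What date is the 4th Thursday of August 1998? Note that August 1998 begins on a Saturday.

August 1998 begins on a Saturday, so the first Thursday is August 6 (5 days later).
The 4th Thursday is 3 weeks later: 6 + 21 = 27.

August 27, 1998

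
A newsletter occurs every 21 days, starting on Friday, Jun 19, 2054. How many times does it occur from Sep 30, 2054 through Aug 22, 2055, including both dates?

16

Occurrences land 21·i days after Jun 19, 2054 for i = 0, 1, 2, …
Sep 30, 2054 is 103 days after the start; 103 ÷ 21 = 4 remainder 19; since the remainder is 19, round up to i = 5. First occurrence in the window: #6 on Oct 2, 2054 (5×21 = 105 days in).
Aug 22, 2055 is 429 days after the start; 429 ÷ 21 = 20 remainder 9. Last occurrence in the window: #21 on Aug 13, 2055.
Occurrences #6 through #21: 16 in total.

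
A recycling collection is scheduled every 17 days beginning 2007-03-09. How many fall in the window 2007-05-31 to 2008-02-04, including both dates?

15

Occurrences land 17·i days after 2007-03-09 for i = 0, 1, 2, …
2007-05-31 is 83 days after the start; 83 ÷ 17 = 4 remainder 15; since the remainder is 15, round up to i = 5. First occurrence in the window: #6 on 2007-06-02 (5×17 = 85 days in).
2008-02-04 is 332 days after the start; 332 ÷ 17 = 19 remainder 9. Last occurrence in the window: #20 on 2008-01-26.
Occurrences #6 through #20: 15 in total.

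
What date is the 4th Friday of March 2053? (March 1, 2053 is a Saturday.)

March 28, 2053

March 2053 begins on a Saturday, so the first Friday is March 7 (6 days later).
The 4th Friday is 3 weeks later: 7 + 21 = 28.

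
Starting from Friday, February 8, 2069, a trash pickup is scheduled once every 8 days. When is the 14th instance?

May 23, 2069

The 14th occurrence is 13 intervals after the first: 13 × 8 = 104 days after February 8, 2069.
February has 28 days — 20 days to the end of February leaves 84.
March has 31 days (53 left).
April has 30 days (23 left).
23 days into May → May 23, 2069.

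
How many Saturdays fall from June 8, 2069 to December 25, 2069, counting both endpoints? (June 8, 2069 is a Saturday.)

29

June 8, 2069 is a Saturday; the first Saturday on or after it is June 8, 2069.
From June 8, 2069 to December 25, 2069: 22 + 31 + 31 + 30 + 31 + 30 + 25 = 200 days (rest of June, July, August, September, October, November, December).
200 ÷ 7 = 28 full weeks with remainder 4, so 28 more Saturdays after the first → 29.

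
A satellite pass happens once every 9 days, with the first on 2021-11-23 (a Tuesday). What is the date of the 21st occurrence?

The 21st occurrence is 20 intervals after the first: 20 × 9 = 180 days after 2021-11-23.
November has 30 days — 7 days to the end of November leaves 173.
December has 31 days (142 left).
January has 31 days (111 left).
February has 28 days (83 left).
March has 31 days (52 left).
April has 30 days (22 left).
22 days into May → 2022-05-22.

2022-05-22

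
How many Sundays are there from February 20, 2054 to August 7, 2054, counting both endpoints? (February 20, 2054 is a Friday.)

February 20, 2054 is a Friday; the first Sunday on or after it is February 22, 2054 (2 days later).
From February 22, 2054 to August 7, 2054: 6 + 31 + 30 + 31 + 30 + 31 + 7 = 166 days (rest of February, March, April, May, June, July, August).
166 ÷ 7 = 23 full weeks with remainder 5, so 23 more Sundays after the first → 24.

24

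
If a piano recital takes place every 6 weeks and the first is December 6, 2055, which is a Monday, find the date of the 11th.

January 29, 2057

The 11th occurrence is 10 intervals after the first: 10 × 42 = 420 days after December 6, 2055.
December has 31 days — 25 days to the end of December leaves 395.
January has 31 days (364 left).
February has 29 days (335 left).
March has 31 days (304 left).
April has 30 days (274 left).
May has 31 days (243 left).
June has 30 days (213 left).
July has 31 days (182 left).
August has 31 days (151 left).
September has 30 days (121 left).
October has 31 days (90 left).
November has 30 days (60 left).
December has 31 days (29 left).
29 days into January → January 29, 2057.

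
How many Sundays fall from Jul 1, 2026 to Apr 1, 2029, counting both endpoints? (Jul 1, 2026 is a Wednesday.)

Jul 1, 2026 is a Wednesday; the first Sunday on or after it is Jul 5, 2026 (4 days later).
From Jul 5, 2026 to Apr 1, 2029: 179 + 365 + 366 + 91 = 1001 days (rest of 2026, 2027, 2028, to Apr 1, 2029 in 2029).
1001 ÷ 7 = 143 full weeks with remainder 0, so 143 more Sundays after the first → 144.

144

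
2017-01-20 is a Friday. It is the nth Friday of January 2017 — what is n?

Day 20 falls in week ⌈20/7⌉ of the month.
Days 1–7 hold the 1st Friday, 8–14 the 2nd, 15–21 the 3rd, 22–28 the 4th, 29–31 the 5th.
20 is in the range for the 3rd.

3rd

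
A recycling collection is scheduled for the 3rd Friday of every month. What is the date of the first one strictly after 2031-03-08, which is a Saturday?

March 2031 starts on a Saturday; its first Friday is the 7th, so the 3rd Friday is the 21st — 2031-03-21.
2031-03-21 is after 2031-03-08, so that is the next one.

2031-03-21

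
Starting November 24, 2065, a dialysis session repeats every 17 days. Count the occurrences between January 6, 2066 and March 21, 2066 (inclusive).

Occurrences land 17·i days after November 24, 2065 for i = 0, 1, 2, …
January 6, 2066 is 43 days after the start; 43 ÷ 17 = 2 remainder 9; since the remainder is 9, round up to i = 3. First occurrence in the window: #4 on January 14, 2066 (3×17 = 51 days in).
March 21, 2066 is 117 days after the start; 117 ÷ 17 = 6 remainder 15. Last occurrence in the window: #7 on March 6, 2066.
Occurrences #4 through #7: 4 in total.

4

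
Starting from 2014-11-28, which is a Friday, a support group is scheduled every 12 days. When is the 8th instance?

2015-02-20

The 8th occurrence is 7 intervals after the first: 7 × 12 = 84 days after 2014-11-28.
November has 30 days — 2 days to the end of November leaves 82.
December has 31 days (51 left).
January has 31 days (20 left).
20 days into February → 2015-02-20.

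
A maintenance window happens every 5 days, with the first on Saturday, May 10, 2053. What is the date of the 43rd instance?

Dec 6, 2053

The 43rd occurrence is 42 intervals after the first: 42 × 5 = 210 days after May 10, 2053.
May has 31 days — 21 days to the end of May leaves 189.
Jun has 30 days (159 left).
Jul has 31 days (128 left).
Aug has 31 days (97 left).
Sep has 30 days (67 left).
Oct has 31 days (36 left).
Nov has 30 days (6 left).
6 days into Dec → Dec 6, 2053.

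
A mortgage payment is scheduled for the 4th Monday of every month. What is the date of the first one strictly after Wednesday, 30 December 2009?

December 2009 starts on a Tuesday; its first Monday is the 7th, so the 4th Monday is the 28th — 28 December 2009.
That is not after 30 December 2009, so look at January 2010.
January 2010 starts on a Friday; its first Monday is the 4th, so the 4th Monday is the 25th — 25 January 2010.

25 January 2010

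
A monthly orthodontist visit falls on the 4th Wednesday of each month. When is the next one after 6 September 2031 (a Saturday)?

24 September 2031

September 2031 starts on a Monday; its first Wednesday is the 3rd, so the 4th Wednesday is the 24th — 24 September 2031.
24 September 2031 is after 6 September 2031, so that is the next one.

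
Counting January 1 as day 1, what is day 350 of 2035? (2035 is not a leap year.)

January has 31 days (350 − 31 = 319 remain).
February has 28 days (319 − 28 = 291 remain).
March has 31 days (291 − 31 = 260 remain).
April has 30 days (260 − 30 = 230 remain).
May has 31 days (230 − 31 = 199 remain).
June has 30 days (199 − 30 = 169 remain).
July has 31 days (169 − 31 = 138 remain).
August has 31 days (138 − 31 = 107 remain).
September has 30 days (107 − 30 = 77 remain).
October has 31 days (77 − 31 = 46 remain).
November has 30 days (46 − 30 = 16 remain).
16 into December → December 16.

16 December 2035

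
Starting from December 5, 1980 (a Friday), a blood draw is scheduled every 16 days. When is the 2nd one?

The 2nd occurrence is 1 interval after the first: 1 × 16 = 16 days after December 5, 1980.
16 days later is December 21, 1980.

December 21, 1980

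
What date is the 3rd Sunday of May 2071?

May 17, 2071

The first Sunday of May 2071 is May 3.
The 3rd Sunday is 2 weeks later: 3 + 14 = 17.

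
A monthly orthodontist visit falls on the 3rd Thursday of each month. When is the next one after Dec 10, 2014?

Dec 18, 2014

Dec 2014 starts on a Monday; its first Thursday is the 4th, so the 3rd Thursday is the 18th — Dec 18, 2014.
Dec 18, 2014 is after Dec 10, 2014, so that is the next one.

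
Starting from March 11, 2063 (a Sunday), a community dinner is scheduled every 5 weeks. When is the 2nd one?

April 15, 2063

The 2nd occurrence is 1 interval after the first: 1 × 35 = 35 days after March 11, 2063.
March has 31 days — 20 days to the end of March leaves 15.
15 days into April → April 15, 2063.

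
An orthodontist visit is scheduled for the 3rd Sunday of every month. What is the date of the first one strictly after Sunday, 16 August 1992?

August 1992 starts on a Saturday; its first Sunday is the 2nd, so the 3rd Sunday is the 16th — 16 August 1992.
That is not after 16 August 1992, so look at September 1992.
September 1992 starts on a Tuesday; its first Sunday is the 6th, so the 3rd Sunday is the 20th — 20 September 1992.

20 September 1992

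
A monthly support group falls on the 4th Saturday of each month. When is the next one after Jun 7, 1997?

Jun 28, 1997

Jun 1997 starts on a Sunday; its first Saturday is the 7th, so the 4th Saturday is the 28th — Jun 28, 1997.
Jun 28, 1997 is after Jun 7, 1997, so that is the next one.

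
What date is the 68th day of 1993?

January has 31 days (68 − 31 = 37 remain).
February has 28 days (37 − 28 = 9 remain).
9 into March → March 9.

1993-03-09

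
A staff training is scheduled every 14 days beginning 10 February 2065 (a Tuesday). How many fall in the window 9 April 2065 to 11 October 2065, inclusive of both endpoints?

Occurrences land 14·i days after 10 February 2065 for i = 0, 1, 2, …
9 April 2065 is 58 days after the start; 58 ÷ 14 = 4 remainder 2; since the remainder is 2, round up to i = 5. First occurrence in the window: #6 on 21 April 2065 (5×14 = 70 days in).
11 October 2065 is 243 days after the start; 243 ÷ 14 = 17 remainder 5. Last occurrence in the window: #18 on 6 October 2065.
Occurrences #6 through #18: 13 in total.

13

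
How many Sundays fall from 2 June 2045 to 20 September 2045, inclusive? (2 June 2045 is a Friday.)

2 June 2045 is a Friday; the first Sunday on or after it is 4 June 2045 (2 days later).
From 4 June 2045 to 20 September 2045: 26 + 31 + 31 + 20 = 108 days (rest of June, July, August, September).
108 ÷ 7 = 15 full weeks with remainder 3, so 15 more Sundays after the first → 16.

16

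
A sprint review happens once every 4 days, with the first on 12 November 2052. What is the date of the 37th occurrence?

5 April 2053

The 37th occurrence is 36 intervals after the first: 36 × 4 = 144 days after 12 November 2052.
November has 30 days — 18 days to the end of November leaves 126.
December has 31 days (95 left).
January has 31 days (64 left).
February has 28 days (36 left).
March has 31 days (5 left).
5 days into April → 5 April 2053.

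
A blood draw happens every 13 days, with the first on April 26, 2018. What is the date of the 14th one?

October 12, 2018

The 14th occurrence is 13 intervals after the first: 13 × 13 = 169 days after April 26, 2018.
April has 30 days — 4 days to the end of April leaves 165.
May has 31 days (134 left).
June has 30 days (104 left).
July has 31 days (73 left).
August has 31 days (42 left).
September has 30 days (12 left).
12 days into October → October 12, 2018.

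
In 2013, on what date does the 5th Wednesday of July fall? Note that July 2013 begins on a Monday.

July 2013 begins on a Monday, so the first Wednesday is July 3 (2 days later).
The 5th Wednesday is 4 weeks later: 3 + 28 = 31.

July 31, 2013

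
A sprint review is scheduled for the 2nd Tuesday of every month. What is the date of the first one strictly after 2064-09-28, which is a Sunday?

2064-10-14

September 2064 starts on a Monday; its first Tuesday is the 2nd, so the 2nd Tuesday is the 9th — 2064-09-09.
That is not after 2064-09-28, so look at October 2064.
October 2064 starts on a Wednesday; its first Tuesday is the 7th, so the 2nd Tuesday is the 14th — 2064-10-14.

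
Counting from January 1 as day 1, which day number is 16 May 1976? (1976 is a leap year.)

137

Days in months before May: 31 + 29 + 31 + 30 = 121.
Plus 16 days into May → day 137.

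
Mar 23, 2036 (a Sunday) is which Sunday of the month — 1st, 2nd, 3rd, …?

4th

Day 23 falls in week ⌈23/7⌉ of the month.
Days 1–7 hold the 1st Sunday, 8–14 the 2nd, 15–21 the 3rd, 22–28 the 4th, 29–31 the 5th.
23 is in the range for the 4th.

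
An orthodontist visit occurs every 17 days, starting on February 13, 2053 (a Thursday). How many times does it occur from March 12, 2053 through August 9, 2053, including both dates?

9

Occurrences land 17·i days after February 13, 2053 for i = 0, 1, 2, …
March 12, 2053 is 27 days after the start; 27 ÷ 17 = 1 remainder 10; since the remainder is 10, round up to i = 2. First occurrence in the window: #3 on March 19, 2053 (2×17 = 34 days in).
August 9, 2053 is 177 days after the start; 177 ÷ 17 = 10 remainder 7. Last occurrence in the window: #11 on August 2, 2053.
Occurrences #3 through #11: 9 in total.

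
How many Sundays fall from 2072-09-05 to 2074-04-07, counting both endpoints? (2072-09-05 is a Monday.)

82

2072-09-05 is a Monday; the first Sunday on or after it is 2072-09-11 (6 days later).
From 2072-09-11 to 2074-04-07: 111 + 365 + 97 = 573 days (rest of 2072, 2073, to 2074-04-07 in 2074).
573 ÷ 7 = 81 full weeks with remainder 6, so 81 more Sundays after the first → 82.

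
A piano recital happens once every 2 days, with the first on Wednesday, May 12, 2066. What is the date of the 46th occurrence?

August 10, 2066

The 46th occurrence is 45 intervals after the first: 45 × 2 = 90 days after May 12, 2066.
May has 31 days — 19 days to the end of May leaves 71.
June has 30 days (41 left).
July has 31 days (10 left).
10 days into August → August 10, 2066.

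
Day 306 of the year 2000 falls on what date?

January has 31 days (306 − 31 = 275 remain).
February has 29 days (275 − 29 = 246 remain).
March has 31 days (246 − 31 = 215 remain).
April has 30 days (215 − 30 = 185 remain).
May has 31 days (185 − 31 = 154 remain).
June has 30 days (154 − 30 = 124 remain).
July has 31 days (124 − 31 = 93 remain).
August has 31 days (93 − 31 = 62 remain).
September has 30 days (62 − 30 = 32 remain).
October has 31 days (32 − 31 = 1 remain).
1 into November → November 1.

1 November 2000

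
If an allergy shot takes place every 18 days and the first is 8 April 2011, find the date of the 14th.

28 November 2011

The 14th occurrence is 13 intervals after the first: 13 × 18 = 234 days after 8 April 2011.
April has 30 days — 22 days to the end of April leaves 212.
May has 31 days (181 left).
June has 30 days (151 left).
July has 31 days (120 left).
August has 31 days (89 left).
September has 30 days (59 left).
October has 31 days (28 left).
28 days into November → 28 November 2011.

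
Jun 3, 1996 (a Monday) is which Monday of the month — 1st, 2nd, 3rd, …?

Day 3 falls in week ⌈3/7⌉ of the month.
Days 1–7 hold the 1st Monday, 8–14 the 2nd, 15–21 the 3rd, 22–28 the 4th, 29–31 the 5th.
3 is in the range for the 1st.

1st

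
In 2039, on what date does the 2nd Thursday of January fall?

2039-01-13

January 2039 begins on a Saturday, so the first Thursday is January 6 (5 days later).
The 2nd Thursday is 1 weeks later: 6 + 7 = 13.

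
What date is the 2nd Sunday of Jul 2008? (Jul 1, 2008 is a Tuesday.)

Jul 2008 begins on a Tuesday, so the first Sunday is Jul 6 (5 days later).
The 2nd Sunday is 1 weeks later: 6 + 7 = 13.

Jul 13, 2008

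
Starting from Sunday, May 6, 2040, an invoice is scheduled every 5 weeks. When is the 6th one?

The 6th occurrence is 5 intervals after the first: 5 × 35 = 175 days after May 6, 2040.
May has 31 days — 25 days to the end of May leaves 150.
June has 30 days (120 left).
July has 31 days (89 left).
August has 31 days (58 left).
September has 30 days (28 left).
28 days into October → October 28, 2040.

October 28, 2040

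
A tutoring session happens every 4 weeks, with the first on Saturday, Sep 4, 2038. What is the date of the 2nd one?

The 2nd occurrence is 1 interval after the first: 1 × 28 = 28 days after Sep 4, 2038.
Sep has 30 days — 26 days to the end of Sep leaves 2.
2 days into Oct → Oct 2, 2038.

Oct 2, 2038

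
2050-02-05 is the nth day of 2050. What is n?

Days in months before February: 31 = 31.
Plus 5 days into February → day 36.

36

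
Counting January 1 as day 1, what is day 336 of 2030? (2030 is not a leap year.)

January has 31 days (336 − 31 = 305 remain).
February has 28 days (305 − 28 = 277 remain).
March has 31 days (277 − 31 = 246 remain).
April has 30 days (246 − 30 = 216 remain).
May has 31 days (216 − 31 = 185 remain).
June has 30 days (185 − 30 = 155 remain).
July has 31 days (155 − 31 = 124 remain).
August has 31 days (124 − 31 = 93 remain).
September has 30 days (93 − 30 = 63 remain).
October has 31 days (63 − 31 = 32 remain).
November has 30 days (32 − 30 = 2 remain).
2 into December → December 2.

2030-12-02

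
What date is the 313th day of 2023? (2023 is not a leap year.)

9 November 2023

January has 31 days (313 − 31 = 282 remain).
February has 28 days (282 − 28 = 254 remain).
March has 31 days (254 − 31 = 223 remain).
April has 30 days (223 − 30 = 193 remain).
May has 31 days (193 − 31 = 162 remain).
June has 30 days (162 − 30 = 132 remain).
July has 31 days (132 − 31 = 101 remain).
August has 31 days (101 − 31 = 70 remain).
September has 30 days (70 − 30 = 40 remain).
October has 31 days (40 − 31 = 9 remain).
9 into November → November 9.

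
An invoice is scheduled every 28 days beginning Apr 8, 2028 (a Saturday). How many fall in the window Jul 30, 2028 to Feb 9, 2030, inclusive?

20

Occurrences land 28·i days after Apr 8, 2028 for i = 0, 1, 2, …
Jul 30, 2028 is 113 days after the start; 113 ÷ 28 = 4 remainder 1; since the remainder is 1, round up to i = 5. First occurrence in the window: #6 on Aug 26, 2028 (5×28 = 140 days in).
Feb 9, 2030 is 672 days after the start; 672 ÷ 28 = 24 remainder 0. Last occurrence in the window: #25 on Feb 9, 2030.
Occurrences #6 through #25: 20 in total.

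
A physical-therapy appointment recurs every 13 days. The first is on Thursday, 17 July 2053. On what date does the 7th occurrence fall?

The 7th occurrence is 6 intervals after the first: 6 × 13 = 78 days after 17 July 2053.
July has 31 days — 14 days to the end of July leaves 64.
August has 31 days (33 left).
September has 30 days (3 left).
3 days into October → 3 October 2053.

3 October 2053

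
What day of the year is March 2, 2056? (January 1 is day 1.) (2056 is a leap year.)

Days in months before March: 31 + 29 = 60.
Plus 2 days into March → day 62.

62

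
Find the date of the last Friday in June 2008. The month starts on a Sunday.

June 2008 begins on a Sunday, so the first Friday is June 6 (5 days later).
June 2008 has 30 days. Adding weeks: 6, 13, 20, 27 — the last one ≤ 30 is the 27th.

2008-06-27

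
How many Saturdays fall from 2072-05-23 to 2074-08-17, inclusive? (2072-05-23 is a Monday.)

116

2072-05-23 is a Monday; the first Saturday on or after it is 2072-05-28 (5 days later).
From 2072-05-28 to 2074-08-17: 217 + 365 + 229 = 811 days (rest of 2072, 2073, to 2074-08-17 in 2074).
811 ÷ 7 = 115 full weeks with remainder 6, so 115 more Saturdays after the first → 116.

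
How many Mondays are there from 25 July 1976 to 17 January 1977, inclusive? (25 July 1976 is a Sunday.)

25 July 1976 is a Sunday; the first Monday on or after it is 26 July 1976 (1 day later).
From 26 July 1976 to 17 January 1977: 5 + 31 + 30 + 31 + 30 + 31 + 17 = 175 days (rest of July, August, September, October, November, December, January).
175 ÷ 7 = 25 full weeks with remainder 0, so 25 more Mondays after the first → 26.

26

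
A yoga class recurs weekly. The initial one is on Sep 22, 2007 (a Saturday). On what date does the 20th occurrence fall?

The 20th occurrence is 19 intervals after the first: 19 × 7 = 133 days after Sep 22, 2007.
Sep has 30 days — 8 days to the end of Sep leaves 125.
Oct has 31 days (94 left).
Nov has 30 days (64 left).
Dec has 31 days (33 left).
Jan has 31 days (2 left).
2 days into Feb → Feb 2, 2008.

Feb 2, 2008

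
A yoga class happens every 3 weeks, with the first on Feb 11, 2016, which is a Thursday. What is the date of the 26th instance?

Jul 20, 2017

The 26th occurrence is 25 intervals after the first: 25 × 21 = 525 days after Feb 11, 2016.
Feb has 29 days — 18 days to the end of Feb leaves 507.
From end of Feb to end of 2016 is 306 days (201 left).
Jan has 31 days (170 left).
Feb has 28 days (142 left).
Mar has 31 days (111 left).
Apr has 30 days (81 left).
May has 31 days (50 left).
Jun has 30 days (20 left).
20 days into Jul → Jul 20, 2017.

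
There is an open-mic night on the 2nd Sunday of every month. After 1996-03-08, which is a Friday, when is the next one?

March 1996 starts on a Friday; its first Sunday is the 3rd, so the 2nd Sunday is the 10th — 1996-03-10.
1996-03-10 is after 1996-03-08, so that is the next one.

1996-03-10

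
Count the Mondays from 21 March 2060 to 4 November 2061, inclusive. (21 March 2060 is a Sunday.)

21 March 2060 is a Sunday; the first Monday on or after it is 22 March 2060 (1 day later).
From 22 March 2060 to 4 November 2061: 284 + 308 = 592 days (rest of 2060, to 4 November 2061 in 2061).
592 ÷ 7 = 84 full weeks with remainder 4, so 84 more Mondays after the first → 85.

85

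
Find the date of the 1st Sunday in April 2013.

The first Sunday of April 2013 is April 7.

7 April 2013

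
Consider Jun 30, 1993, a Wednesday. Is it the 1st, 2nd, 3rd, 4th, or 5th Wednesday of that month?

Day 30 falls in week ⌈30/7⌉ of the month.
Days 1–7 hold the 1st Wednesday, 8–14 the 2nd, 15–21 the 3rd, 22–28 the 4th, 29–31 the 5th.
30 is in the range for the 5th.

5th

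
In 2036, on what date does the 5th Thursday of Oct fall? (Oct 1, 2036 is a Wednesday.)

Oct 30, 2036

Oct 2036 begins on a Wednesday, so the first Thursday is Oct 2 (1 day later).
The 5th Thursday is 4 weeks later: 2 + 28 = 30.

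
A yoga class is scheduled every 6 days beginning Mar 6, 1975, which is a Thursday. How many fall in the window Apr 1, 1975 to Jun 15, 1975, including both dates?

12

Occurrences land 6·i days after Mar 6, 1975 for i = 0, 1, 2, …
Apr 1, 1975 is 26 days after the start; 26 ÷ 6 = 4 remainder 2; since the remainder is 2, round up to i = 5. First occurrence in the window: #6 on Apr 5, 1975 (5×6 = 30 days in).
Jun 15, 1975 is 101 days after the start; 101 ÷ 6 = 16 remainder 5. Last occurrence in the window: #17 on Jun 10, 1975.
Occurrences #6 through #17: 12 in total.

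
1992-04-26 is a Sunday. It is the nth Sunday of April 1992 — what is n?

4th

Day 26 falls in week ⌈26/7⌉ of the month.
Days 1–7 hold the 1st Sunday, 8–14 the 2nd, 15–21 the 3rd, 22–28 the 4th, 29–31 the 5th.
26 is in the range for the 4th.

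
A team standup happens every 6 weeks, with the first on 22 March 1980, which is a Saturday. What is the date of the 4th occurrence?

26 July 1980

The 4th occurrence is 3 intervals after the first: 3 × 42 = 126 days after 22 March 1980.
March has 31 days — 9 days to the end of March leaves 117.
April has 30 days (87 left).
May has 31 days (56 left).
June has 30 days (26 left).
26 days into July → 26 July 1980.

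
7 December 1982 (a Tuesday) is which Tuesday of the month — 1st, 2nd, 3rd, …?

1st

Day 7 falls in week ⌈7/7⌉ of the month.
Days 1–7 hold the 1st Tuesday, 8–14 the 2nd, 15–21 the 3rd, 22–28 the 4th, 29–31 the 5th.
7 is in the range for the 1st.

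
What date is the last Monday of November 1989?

November 1989 begins on a Wednesday, so the first Monday is November 6 (5 days later).
November 1989 has 30 days. Adding weeks: 6, 13, 20, 27 — the last one ≤ 30 is the 27th.

1989-11-27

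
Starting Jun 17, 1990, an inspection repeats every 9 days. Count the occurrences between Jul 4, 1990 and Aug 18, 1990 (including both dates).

Occurrences land 9·i days after Jun 17, 1990 for i = 0, 1, 2, …
Jul 4, 1990 is 17 days after the start; 17 ÷ 9 = 1 remainder 8; since the remainder is 8, round up to i = 2. First occurrence in the window: #3 on Jul 5, 1990 (2×9 = 18 days in).
Aug 18, 1990 is 62 days after the start; 62 ÷ 9 = 6 remainder 8. Last occurrence in the window: #7 on Aug 10, 1990.
Occurrences #3 through #7: 5 in total.

5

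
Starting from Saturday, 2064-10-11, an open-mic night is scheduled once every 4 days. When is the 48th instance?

2065-04-17

The 48th occurrence is 47 intervals after the first: 47 × 4 = 188 days after 2064-10-11.
October has 31 days — 20 days to the end of October leaves 168.
November has 30 days (138 left).
December has 31 days (107 left).
January has 31 days (76 left).
February has 28 days (48 left).
March has 31 days (17 left).
17 days into April → 2065-04-17.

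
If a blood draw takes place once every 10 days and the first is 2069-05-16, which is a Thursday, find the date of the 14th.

2069-09-23

The 14th occurrence is 13 intervals after the first: 13 × 10 = 130 days after 2069-05-16.
May has 31 days — 15 days to the end of May leaves 115.
June has 30 days (85 left).
July has 31 days (54 left).
August has 31 days (23 left).
23 days into September → 2069-09-23.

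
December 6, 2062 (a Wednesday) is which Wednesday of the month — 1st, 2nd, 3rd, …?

Day 6 falls in week ⌈6/7⌉ of the month.
Days 1–7 hold the 1st Wednesday, 8–14 the 2nd, 15–21 the 3rd, 22–28 the 4th, 29–31 the 5th.
6 is in the range for the 1st.

1st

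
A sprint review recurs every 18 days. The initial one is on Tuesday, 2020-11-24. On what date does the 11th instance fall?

The 11th occurrence is 10 intervals after the first: 10 × 18 = 180 days after 2020-11-24.
November has 30 days — 6 days to the end of November leaves 174.
December has 31 days (143 left).
January has 31 days (112 left).
February has 28 days (84 left).
March has 31 days (53 left).
April has 30 days (23 left).
23 days into May → 2021-05-23.

2021-05-23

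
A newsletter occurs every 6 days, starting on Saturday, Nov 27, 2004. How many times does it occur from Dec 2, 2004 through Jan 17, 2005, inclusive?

Occurrences land 6·i days after Nov 27, 2004 for i = 0, 1, 2, …
Dec 2, 2004 is 5 days after the start; 5 ÷ 6 = 0 remainder 5; since the remainder is 5, round up to i = 1. First occurrence in the window: #2 on Dec 3, 2004 (1×6 = 6 days in).
Jan 17, 2005 is 51 days after the start; 51 ÷ 6 = 8 remainder 3. Last occurrence in the window: #9 on Jan 14, 2005.
Occurrences #2 through #9: 8 in total.

8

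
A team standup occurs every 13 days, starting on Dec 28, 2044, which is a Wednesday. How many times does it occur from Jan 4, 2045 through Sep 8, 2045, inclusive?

Occurrences land 13·i days after Dec 28, 2044 for i = 0, 1, 2, …
Jan 4, 2045 is 7 days after the start; 7 ÷ 13 = 0 remainder 7; since the remainder is 7, round up to i = 1. First occurrence in the window: #2 on Jan 10, 2045 (1×13 = 13 days in).
Sep 8, 2045 is 254 days after the start; 254 ÷ 13 = 19 remainder 7. Last occurrence in the window: #20 on Sep 1, 2045.
Occurrences #2 through #20: 19 in total.

19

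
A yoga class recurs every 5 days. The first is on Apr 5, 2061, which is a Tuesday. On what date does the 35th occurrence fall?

The 35th occurrence is 34 intervals after the first: 34 × 5 = 170 days after Apr 5, 2061.
Apr has 30 days — 25 days to the end of Apr leaves 145.
May has 31 days (114 left).
Jun has 30 days (84 left).
Jul has 31 days (53 left).
Aug has 31 days (22 left).
22 days into Sep → Sep 22, 2061.

Sep 22, 2061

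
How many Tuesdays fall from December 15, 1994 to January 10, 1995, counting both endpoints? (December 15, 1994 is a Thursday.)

4

December 15, 1994 is a Thursday; the first Tuesday on or after it is December 20, 1994 (5 days later).
From December 20, 1994 to January 10, 1995: 11 + 10 = 21 days (rest of December, January).
21 ÷ 7 = 3 full weeks with remainder 0, so 3 more Tuesdays after the first → 4.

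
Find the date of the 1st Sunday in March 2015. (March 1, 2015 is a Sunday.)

March 2015 begins on a Sunday, so the first Sunday is March 1.

March 1, 2015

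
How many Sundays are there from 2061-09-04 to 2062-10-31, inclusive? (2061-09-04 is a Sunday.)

2061-09-04 is a Sunday; the first Sunday on or after it is 2061-09-04.
From 2061-09-04 to 2062-10-31: 118 + 304 = 422 days (rest of 2061, to 2062-10-31 in 2062).
422 ÷ 7 = 60 full weeks with remainder 2, so 60 more Sundays after the first → 61.

61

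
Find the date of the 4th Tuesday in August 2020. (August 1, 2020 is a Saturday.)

August 2020 begins on a Saturday, so the first Tuesday is August 4 (3 days later).
The 4th Tuesday is 3 weeks later: 4 + 21 = 25.

2020-08-25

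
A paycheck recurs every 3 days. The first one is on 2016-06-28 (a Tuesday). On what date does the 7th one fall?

The 7th occurrence is 6 intervals after the first: 6 × 3 = 18 days after 2016-06-28.
June has 30 days — 2 days to the end of June leaves 16.
16 days into July → 2016-07-16.

2016-07-16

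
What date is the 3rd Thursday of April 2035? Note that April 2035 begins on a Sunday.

19 April 2035

April 2035 begins on a Sunday, so the first Thursday is April 5 (4 days later).
The 3rd Thursday is 2 weeks later: 5 + 14 = 19.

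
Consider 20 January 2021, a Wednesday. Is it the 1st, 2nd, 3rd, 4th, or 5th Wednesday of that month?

Day 20 falls in week ⌈20/7⌉ of the month.
Days 1–7 hold the 1st Wednesday, 8–14 the 2nd, 15–21 the 3rd, 22–28 the 4th, 29–31 the 5th.
20 is in the range for the 3rd.

3rd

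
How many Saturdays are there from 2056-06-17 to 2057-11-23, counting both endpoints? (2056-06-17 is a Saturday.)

75

2056-06-17 is a Saturday; the first Saturday on or after it is 2056-06-17.
From 2056-06-17 to 2057-11-23: 197 + 327 = 524 days (rest of 2056, to 2057-11-23 in 2057).
524 ÷ 7 = 74 full weeks with remainder 6, so 74 more Saturdays after the first → 75.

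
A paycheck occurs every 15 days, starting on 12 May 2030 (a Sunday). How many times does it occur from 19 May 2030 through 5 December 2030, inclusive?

13

Occurrences land 15·i days after 12 May 2030 for i = 0, 1, 2, …
19 May 2030 is 7 days after the start; 7 ÷ 15 = 0 remainder 7; since the remainder is 7, round up to i = 1. First occurrence in the window: #2 on 27 May 2030 (1×15 = 15 days in).
5 December 2030 is 207 days after the start; 207 ÷ 15 = 13 remainder 12. Last occurrence in the window: #14 on 23 November 2030.
Occurrences #2 through #14: 13 in total.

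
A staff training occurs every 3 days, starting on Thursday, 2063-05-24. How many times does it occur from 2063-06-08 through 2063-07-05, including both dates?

Occurrences land 3·i days after 2063-05-24 for i = 0, 1, 2, …
2063-06-08 is 15 days after the start; 15 ÷ 3 = 5 remainder 0. First occurrence in the window: #6 on 2063-06-08 (5×3 = 15 days in).
2063-07-05 is 42 days after the start; 42 ÷ 3 = 14 remainder 0. Last occurrence in the window: #15 on 2063-07-05.
Occurrences #6 through #15: 10 in total.

10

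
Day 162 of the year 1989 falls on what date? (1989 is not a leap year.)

January has 31 days (162 − 31 = 131 remain).
February has 28 days (131 − 28 = 103 remain).
March has 31 days (103 − 31 = 72 remain).
April has 30 days (72 − 30 = 42 remain).
May has 31 days (42 − 31 = 11 remain).
11 into June → June 11.

June 11, 1989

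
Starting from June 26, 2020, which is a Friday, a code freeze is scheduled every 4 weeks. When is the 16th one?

August 20, 2021

The 16th occurrence is 15 intervals after the first: 15 × 28 = 420 days after June 26, 2020.
June has 30 days — 4 days to the end of June leaves 416.
From end of June to end of 2020 is 184 days (232 left).
January has 31 days (201 left).
February has 28 days (173 left).
March has 31 days (142 left).
April has 30 days (112 left).
May has 31 days (81 left).
June has 30 days (51 left).
July has 31 days (20 left).
20 days into August → August 20, 2021.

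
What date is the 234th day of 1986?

January has 31 days (234 − 31 = 203 remain).
February has 28 days (203 − 28 = 175 remain).
March has 31 days (175 − 31 = 144 remain).
April has 30 days (144 − 30 = 114 remain).
May has 31 days (114 − 31 = 83 remain).
June has 30 days (83 − 30 = 53 remain).
July has 31 days (53 − 31 = 22 remain).
22 into August → August 22.

August 22, 1986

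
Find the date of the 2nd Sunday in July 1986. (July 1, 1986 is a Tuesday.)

July 1986 begins on a Tuesday, so the first Sunday is July 6 (5 days later).
The 2nd Sunday is 1 weeks later: 6 + 7 = 13.

1986-07-13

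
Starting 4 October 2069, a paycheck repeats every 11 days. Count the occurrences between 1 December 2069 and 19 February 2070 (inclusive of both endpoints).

7

Occurrences land 11·i days after 4 October 2069 for i = 0, 1, 2, …
1 December 2069 is 58 days after the start; 58 ÷ 11 = 5 remainder 3; since the remainder is 3, round up to i = 6. First occurrence in the window: #7 on 9 December 2069 (6×11 = 66 days in).
19 February 2070 is 138 days after the start; 138 ÷ 11 = 12 remainder 6. Last occurrence in the window: #13 on 13 February 2070.
Occurrences #7 through #13: 7 in total.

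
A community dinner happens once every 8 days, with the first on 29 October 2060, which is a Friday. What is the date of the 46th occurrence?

The 46th occurrence is 45 intervals after the first: 45 × 8 = 360 days after 29 October 2060.
October has 31 days — 2 days to the end of October leaves 358.
November has 30 days (328 left).
December has 31 days (297 left).
January has 31 days (266 left).
February has 28 days (238 left).
March has 31 days (207 left).
April has 30 days (177 left).
May has 31 days (146 left).
June has 30 days (116 left).
July has 31 days (85 left).
August has 31 days (54 left).
September has 30 days (24 left).
24 days into October → 24 October 2061.

24 October 2061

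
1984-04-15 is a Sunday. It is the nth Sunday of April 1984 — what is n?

Day 15 falls in week ⌈15/7⌉ of the month.
Days 1–7 hold the 1st Sunday, 8–14 the 2nd, 15–21 the 3rd, 22–28 the 4th, 29–31 the 5th.
15 is in the range for the 3rd.

3rd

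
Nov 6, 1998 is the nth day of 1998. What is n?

310

Days in months before Nov: 31 + 28 + 31 + 30 + 31 + 30 + 31 + 31 + 30 + 31 = 304.
Plus 6 days into Nov → day 310.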